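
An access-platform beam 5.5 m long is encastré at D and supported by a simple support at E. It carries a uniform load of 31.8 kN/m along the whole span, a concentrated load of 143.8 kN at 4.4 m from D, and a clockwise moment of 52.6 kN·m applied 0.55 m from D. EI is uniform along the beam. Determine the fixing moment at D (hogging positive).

M_D = 233.8 kN·m

Remove the prop at E; the released (primary) structure is a cantilever built in at D.
Downward deflection at the released point E due to the loads:
  UDL 31.8: wL⁴/(8EI) = 3637/EI
  point load 143.8 at a = 4.4: Pa²(3L − a)/(6EI) = 5614/EI
  clockwise couple 52.6 at a = 0.55: M₀a(2L − a)/(2EI) = 151.2/EI
  δ_0 = 9403/EI
Flexibility coefficient — unit upward force at E: δ_{EE} = L³/(3EI) = 55.46/EI.
The prop prevents deflection at E: R_E = δ_0/δ_{EE} = 9403/55.46 = 169.5 kN.
Moment equilibrium about D: M_D = Σ(load moments about D) − R_E·L = 1166 − 169.5×5.5 = 233.8 kN·m.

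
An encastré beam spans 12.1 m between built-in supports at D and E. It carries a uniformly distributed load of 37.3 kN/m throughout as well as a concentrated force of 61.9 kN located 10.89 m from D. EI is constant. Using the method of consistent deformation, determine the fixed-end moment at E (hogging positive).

M_E = 515.8 kN·m

Release both end moments; the primary structure is a simply-supported span DE with redundants M_D and M_E.
Simple-span end rotations at D and E under the given loads:
  at D: UDL 37.3: wL³/(24EI) = 2753/EI
  at E: UDL 37.3: wL³/(24EI) = 2753/EI
  at D: point load 61.9 at a = 10.89: Pab(L + b)/(6LEI) = 149.5/EI
  at E: point load 61.9 at a = 10.89: Pab(L + a)/(6LEI) = 258.3/EI
  θ_D0 = 2903/EI,  θ_E0 = 3012/EI
Flexibility coefficients: a unit moment at one end gives L/(3EI) there and L/(6EI) at the far end, so f₁₁ = f₂₂ = 4.033/EI and f₁₂ = f₂₁ = 2.017/EI.
Compatibility — zero rotation at each built-in end:
  4.033 M_D + 2.017 M_E = 2903
  2.017 M_D + 4.033 M_E = 3012
Solving the pair gives M_D = 461.8 kN·m and M_E = 515.8 kN·m (hogging).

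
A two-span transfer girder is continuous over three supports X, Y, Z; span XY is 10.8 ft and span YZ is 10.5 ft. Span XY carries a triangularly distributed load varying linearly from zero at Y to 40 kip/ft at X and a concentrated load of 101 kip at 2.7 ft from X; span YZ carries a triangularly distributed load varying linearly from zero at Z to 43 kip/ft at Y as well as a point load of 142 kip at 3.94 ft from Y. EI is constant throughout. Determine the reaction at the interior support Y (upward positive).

Take M_Y as the redundant. Released structure: two simple spans XY and YZ with a hinge at Y.
End slopes at the hinge Y, treating each span as simply supported:
  span XY: triangular load, peak 40: 7w₀L³/(360EI) = 979.8/EI
  span XY: point load 101 at a = 2.7: Pab(L + a)/(6LEI) = 460.2/EI
  span YZ: triangular load, peak 43: w₀L³/(45EI) = 1106/EI
  span YZ: point load 142 at a = 3.94: Pab(L + b)/(6LEI) = 993.9/EI
  relative rotation θ_0 = (1440 + 2100)/EI = 3540/EI
A unit hogging moment at Y produces rotation L₁/(3EI) + L₂/(3EI) = 7.1/EI.
Slope continuity at Y: θ_0 = M_Y·7.1/EI, so M_Y = 3540/7.1 = 498.6 kip·ft (hogging).
Span XY, ΣM about X with M_Y applied at Y: R_Y^{XY}·10.8 = 1050 + 498.6, so R_Y^{XY} = 143.4 kip and R_X = 317 − 143.4 = 173.6 kip.
Span YZ, ΣM about Z: R_Y^{YZ}·10.5 = 2512 + 498.6, so R_Y^{YZ} = 286.7 kip and R_Z = 367.8 − 286.7 = 81.05 kip.
R_Y = 143.4 + 286.7 = 430.1 kip.

R_Y = 430.1 kip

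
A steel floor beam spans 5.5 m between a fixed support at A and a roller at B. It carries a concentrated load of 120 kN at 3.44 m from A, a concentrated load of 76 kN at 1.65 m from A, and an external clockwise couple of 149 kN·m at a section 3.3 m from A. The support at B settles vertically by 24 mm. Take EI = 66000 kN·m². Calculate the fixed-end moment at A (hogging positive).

M_A = 299.2 kN·m

Take the reaction at B as the redundant and release it; the primary structure is a cantilever fixed at A.
Deflection at B on the released cantilever, summing each load's contribution:
  point load 120 at a = 3.44: Pa²(3L − a)/(6EI) = 3091/EI
  point load 76 at a = 1.65: Pa²(3L − a)/(6EI) = 512.1/EI
  clockwise couple 149 at a = 3.3: M₀a(2L − a)/(2EI) = 1893/EI
  δ_0 = 5496/EI
Flexibility coefficient — unit upward force at B: δ_{BB} = L³/(3EI) = 55.46/EI.
With EI = 66000 kN·m²: δ_0 = 0.083274 m and δ_{BB} = 0.00084 m/kN.
Compatibility — the beam at B must follow the support down by 0.024 m: δ_0 − R_B·δ_{BB} = 0.024, so R_B = (0.083274 − 0.024)/0.00084 = 70.54 kN.
Moment equilibrium about A: M_A = Σ(load moments about A) − R_B·L = 687.2 − 70.54×5.5 = 299.2 kN·m.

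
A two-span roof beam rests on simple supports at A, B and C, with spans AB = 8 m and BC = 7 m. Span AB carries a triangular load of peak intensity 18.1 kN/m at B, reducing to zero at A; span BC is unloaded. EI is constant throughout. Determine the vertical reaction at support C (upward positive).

R_C = -5.884 kN

Take M_B as the redundant. Released structure: two simple spans AB and BC with a hinge at B.
End slopes at the hinge B, treating each span as simply supported:
  span AB: triangular load, peak 18.1: w₀L³/(45EI) = 205.9/EI
  relative rotation θ_0 = (205.9 + 0)/EI = 205.9/EI
A unit hogging moment at B produces rotation L₁/(3EI) + L₂/(3EI) = 5/EI.
Slope continuity at B: θ_0 = M_B·5/EI, so M_B = 205.9/5 = 41.19 kN·m (hogging).
Span BC, ΣM about C: R_B^{BC}·7 = 0 + 41.19, so R_B^{BC} = 5.884 kN and R_C = 0 − 5.884 = -5.884 kN.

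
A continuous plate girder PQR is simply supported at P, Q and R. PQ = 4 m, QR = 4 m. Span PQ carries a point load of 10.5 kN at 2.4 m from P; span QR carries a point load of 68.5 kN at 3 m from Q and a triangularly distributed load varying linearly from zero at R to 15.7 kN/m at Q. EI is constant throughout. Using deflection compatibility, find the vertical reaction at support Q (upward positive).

Release continuity at Q by inserting a hinge; the redundant is the internal moment M_Q. The primary structure is two simply-supported spans PQ and QR.
Rotations at Q on the released spans (each span's end-slope, ×1/EI):
  span PQ: point load 10.5 at a = 2.4: Pab(L + a)/(6LEI) = 10.75/EI
  span QR: point load 68.5 at a = 3: Pab(L + b)/(6LEI) = 42.81/EI
  span QR: triangular load, peak 15.7: w₀L³/(45EI) = 22.33/EI
  relative rotation θ_0 = (10.75 + 65.14)/EI = 75.89/EI
A unit hogging moment at Q produces rotation L₁/(3EI) + L₂/(3EI) = 2.667/EI.
Compatibility: M_Q·(L₁+L₂)/(3EI) = θ_0, giving M_Q = 28.46 kN·m (hogging).
Span PQ, ΣM about P with M_Q applied at Q: R_Q^{PQ}·4 = 25.2 + 28.46, so R_Q^{PQ} = 13.42 kN and R_P = 10.5 − 13.42 = -2.915 kN.
Span QR, ΣM about R: R_Q^{QR}·4 = 152.2 + 28.46, so R_Q^{QR} = 45.17 kN and R_R = 99.9 − 45.17 = 54.73 kN.
R_Q = 13.42 + 45.17 = 58.59 kN.

R_Q = 58.59 kN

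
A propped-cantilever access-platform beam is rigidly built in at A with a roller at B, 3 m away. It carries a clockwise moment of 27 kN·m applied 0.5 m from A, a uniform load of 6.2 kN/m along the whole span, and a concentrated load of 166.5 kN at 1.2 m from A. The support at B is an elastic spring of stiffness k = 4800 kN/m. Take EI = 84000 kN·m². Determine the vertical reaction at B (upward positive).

Choose R_B as the redundant. The primary structure is the cantilever fixed at A.
Free-end deflection of the primary structure under the applied loading (downward +):
  clockwise couple 27 at a = 0.5: M₀a(2L − a)/(2EI) = 37.12/EI
  UDL 6.2: wL⁴/(8EI) = 62.77/EI
  point load 166.5 at a = 1.2: Pa²(3L − a)/(6EI) = 311.7/EI
  δ_0 = 411.6/EI
Flexibility coefficient — unit upward force at B: δ_{BB} = L³/(3EI) = 9/EI.
With EI = 84000 kN·m²: δ_0 = 0.0049 m and δ_{BB} = 0.000107 m/kN.
Compatibility — the spring shortens by R_B/k under the reaction it provides: δ_0 − R_B·δ_{BB} = R_B/k. With 1/k = 0.000208 m/kN, R_B = δ_0 / (δ_{BB} + 1/k) = 0.0049 / (0.000107 + 0.000208) = 15.53 kN.

R_B = 15.53 kN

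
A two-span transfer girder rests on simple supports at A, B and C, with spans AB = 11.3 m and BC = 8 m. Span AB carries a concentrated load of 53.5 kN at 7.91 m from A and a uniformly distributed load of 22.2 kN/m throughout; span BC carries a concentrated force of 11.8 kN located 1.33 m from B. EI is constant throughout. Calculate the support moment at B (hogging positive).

Release continuity at B by inserting a hinge; the redundant is the internal moment M_B. The primary structure is two simply-supported spans AB and BC.
End slopes at the hinge B, treating each span as simply supported:
  span AB: point load 53.5 at a = 7.91: Pab(L + a)/(6LEI) = 406.5/EI
  span AB: UDL 22.2: wL³/(24EI) = 1335/EI
  span BC: point load 11.8 at a = 1.33: Pab(L + b)/(6LEI) = 31.99/EI
  relative rotation θ_0 = (1741 + 31.99)/EI = 1773/EI
A unit hogging moment at B produces rotation L₁/(3EI) + L₂/(3EI) = 6.433/EI.
Slope continuity at B: θ_0 = M_B·6.433/EI, so M_B = 1773/6.433 = 275.6 kN·m (hogging).

M_B = 275.6 kN·m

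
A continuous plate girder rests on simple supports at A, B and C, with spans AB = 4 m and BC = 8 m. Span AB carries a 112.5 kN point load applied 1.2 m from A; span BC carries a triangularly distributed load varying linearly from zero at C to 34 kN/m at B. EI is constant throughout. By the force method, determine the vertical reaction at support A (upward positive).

R_A = 49.45 kN

Release continuity at B by inserting a hinge; the redundant is the internal moment M_B. The primary structure is two simply-supported spans AB and BC.
End slopes at the hinge B, treating each span as simply supported:
  span AB: point load 112.5 at a = 1.2: Pab(L + a)/(6LEI) = 81.9/EI
  span BC: triangular load, peak 34: w₀L³/(45EI) = 386.8/EI
  relative rotation θ_0 = (81.9 + 386.8)/EI = 468.7/EI
A unit hogging moment at B produces rotation L₁/(3EI) + L₂/(3EI) = 4/EI.
Slope continuity at B: θ_0 = M_B·4/EI, so M_B = 468.7/4 = 117.2 kN·m (hogging).
Span AB, ΣM about A with M_B applied at B: R_B^{AB}·4 = 135 + 117.2, so R_B^{AB} = 63.05 kN and R_A = 112.5 − 63.05 = 49.45 kN.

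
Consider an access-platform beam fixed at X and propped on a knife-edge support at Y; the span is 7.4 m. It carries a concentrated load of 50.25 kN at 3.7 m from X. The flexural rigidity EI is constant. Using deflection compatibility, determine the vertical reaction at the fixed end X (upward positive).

Choose R_Y as the redundant. The primary structure is the cantilever fixed at X.
Downward deflection at the released point Y due to the loads:
  point load 50.25 at a = 3.7: Pa²(3L − a)/(6EI) = 2121/EI
Tip deflection under a unit load at Y: L³/(3EI) = 135.1/EI.
Compatibility at Y: δ_0 − R_Y·δ_{YY} = 0, so R_Y = 2121/135.1 = 15.7 kN.
Vertical equilibrium: R_X = ΣP − R_Y = 50.25 − 15.7 = 34.55 kN.

R_X = 34.55 kN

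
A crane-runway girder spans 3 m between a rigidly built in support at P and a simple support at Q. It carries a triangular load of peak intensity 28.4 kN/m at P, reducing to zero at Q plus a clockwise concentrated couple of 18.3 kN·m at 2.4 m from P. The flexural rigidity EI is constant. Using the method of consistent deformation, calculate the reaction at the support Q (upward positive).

R_Q = 17.3 kN

Release the roller at Q. Primary structure: cantilever fixed at P.
Deflection at Q on the released cantilever, summing each load's contribution:
  triangular load, peak 28.4 at the fixed end: w₀L⁴/(30EI) = 76.68/EI
  clockwise couple 18.3 at a = 2.4: M₀a(2L − a)/(2EI) = 79.06/EI
  δ_0 = 155.7/EI
Flexibility coefficient — unit upward force at Q: δ_{QQ} = L³/(3EI) = 9/EI.
Compatibility at Q: δ_0 − R_Q·δ_{QQ} = 0, so R_Q = 155.7/9 = 17.3 kN.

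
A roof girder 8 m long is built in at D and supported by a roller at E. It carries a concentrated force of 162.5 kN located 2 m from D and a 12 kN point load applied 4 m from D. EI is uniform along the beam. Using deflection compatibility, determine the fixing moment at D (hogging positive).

Release the roller at E. Primary structure: cantilever fixed at D.
Primary-structure tip deflection at E by superposition:
  point load 162.5 at a = 2: Pa²(3L − a)/(6EI) = 2383/EI
  point load 12 at a = 4: Pa²(3L − a)/(6EI) = 640/EI
  δ_0 = 3023/EI
Flexibility coefficient — unit upward force at E: δ_{EE} = L³/(3EI) = 170.7/EI.
The prop prevents deflection at E: R_E = δ_0/δ_{EE} = 3023/170.7 = 17.71 kN.
Moment equilibrium about D: M_D = Σ(load moments about D) − R_E·L = 373 − 17.71×8 = 231.3 kN·m.

M_D = 231.3 kN·m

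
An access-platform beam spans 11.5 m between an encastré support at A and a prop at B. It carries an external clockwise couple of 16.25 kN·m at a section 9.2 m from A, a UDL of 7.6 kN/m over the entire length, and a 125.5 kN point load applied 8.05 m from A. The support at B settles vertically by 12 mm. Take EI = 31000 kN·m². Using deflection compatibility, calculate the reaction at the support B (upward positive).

R_B = 104.8 kN

Remove the prop at B; the released (primary) structure is a cantilever built in at A.
Deflection at B on the released cantilever, summing each load's contribution:
  clockwise couple 16.25 at a = 9.2: M₀a(2L − a)/(2EI) = 1032/EI
  UDL 7.6: wL⁴/(8EI) = 16616/EI
  point load 125.5 at a = 8.05: Pa²(3L − a)/(6EI) = 35852/EI
  δ_0 = 53499/EI
Tip deflection under a unit load at B: L³/(3EI) = 507/EI.
With EI = 31000 kN·m²: δ_0 = 1.7258 m and δ_{BB} = 0.016353 m/kN.
Compatibility — the beam at B must follow the support down by 0.012 m: δ_0 − R_B·δ_{BB} = 0.012, so R_B = (1.7258 − 0.012)/0.016353 = 104.8 kN.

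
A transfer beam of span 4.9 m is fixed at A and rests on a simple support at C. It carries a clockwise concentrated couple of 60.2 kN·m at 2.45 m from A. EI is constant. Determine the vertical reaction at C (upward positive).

Release the roller at C. Primary structure: cantilever fixed at A.
Downward deflection at the released point C due to the loads:
  clockwise couple 60.2 at a = 2.45: M₀a(2L − a)/(2EI) = 542/EI
Flexibility coefficient — unit upward force at C: δ_{CC} = L³/(3EI) = 39.22/EI.
The prop prevents deflection at C: R_C = δ_0/δ_{CC} = 542/39.22 = 13.82 kN.

R_C = 13.82 kN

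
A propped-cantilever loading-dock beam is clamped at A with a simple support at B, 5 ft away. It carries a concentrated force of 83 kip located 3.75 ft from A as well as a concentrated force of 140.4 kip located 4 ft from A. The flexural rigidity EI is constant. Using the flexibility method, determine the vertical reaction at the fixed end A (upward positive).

R_A = 72.03 kip

Choose R_B as the redundant. The primary structure is the cantilever fixed at A.
Deflection at B on the released cantilever, summing each load's contribution:
  point load 83 at a = 3.75: Pa²(3L − a)/(6EI) = 2188/EI
  point load 140.4 at a = 4: Pa²(3L − a)/(6EI) = 4118/EI
  δ_0 = 6307/EI
Flexibility coefficient — unit upward force at B: δ_{BB} = L³/(3EI) = 41.67/EI.
Compatibility at B: δ_0 − R_B·δ_{BB} = 0, so R_B = 6307/41.67 = 151.4 kip.
Vertical equilibrium: R_A = ΣP − R_B = 223.4 − 151.4 = 72.03 kip.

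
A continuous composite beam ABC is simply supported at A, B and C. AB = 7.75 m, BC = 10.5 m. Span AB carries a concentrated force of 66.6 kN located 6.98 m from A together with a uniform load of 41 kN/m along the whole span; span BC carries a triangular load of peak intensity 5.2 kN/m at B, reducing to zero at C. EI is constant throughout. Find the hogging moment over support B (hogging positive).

M_B = 171.3 kN·m

Release continuity at B by inserting a hinge; the redundant is the internal moment M_B. The primary structure is two simply-supported spans AB and BC.
End slopes at the hinge B, treating each span as simply supported:
  span AB: point load 66.6 at a = 6.98: Pab(L + a)/(6LEI) = 113.4/EI
  span AB: UDL 41: wL³/(24EI) = 795.2/EI
  span BC: triangular load, peak 5.2: w₀L³/(45EI) = 133.8/EI
  relative rotation θ_0 = (908.6 + 133.8)/EI = 1042/EI
A unit hogging moment at B produces rotation L₁/(3EI) + L₂/(3EI) = 6.083/EI.
Compatibility: M_B·(L₁+L₂)/(3EI) = θ_0, giving M_B = 171.3 kN·m (hogging).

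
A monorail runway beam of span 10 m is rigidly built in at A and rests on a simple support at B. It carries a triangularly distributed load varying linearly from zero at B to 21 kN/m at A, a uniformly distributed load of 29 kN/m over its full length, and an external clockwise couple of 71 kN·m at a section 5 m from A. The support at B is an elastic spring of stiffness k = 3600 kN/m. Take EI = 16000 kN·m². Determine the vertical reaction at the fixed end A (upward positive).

R_A = 259.1 kN

Release the roller at B. Primary structure: cantilever fixed at A.
Downward deflection at the released point B due to the loads:
  triangular load, peak 21 at the fixed end: w₀L⁴/(30EI) = 7000/EI
  UDL 29: wL⁴/(8EI) = 36250/EI
  clockwise couple 71 at a = 5: M₀a(2L − a)/(2EI) = 2662/EI
  δ_0 = 45912/EI
Flexibility coefficient — unit upward force at B: δ_{BB} = L³/(3EI) = 333.3/EI.
With EI = 16000 kN·m²: δ_0 = 2.8695 m and δ_{BB} = 0.020833 m/kN.
Compatibility — the spring shortens by R_B/k under the reaction it provides: δ_0 − R_B·δ_{BB} = R_B/k. With 1/k = 0.000278 m/kN, R_B = δ_0 / (δ_{BB} + 1/k) = 2.8695 / (0.020833 + 0.000278) = 135.9 kN.
Vertical equilibrium: R_A = ΣP − R_B = 395 − 135.9 = 259.1 kN.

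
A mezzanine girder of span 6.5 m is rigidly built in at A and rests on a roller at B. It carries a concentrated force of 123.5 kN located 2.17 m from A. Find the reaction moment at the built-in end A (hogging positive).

Take the reaction at B as the redundant and release it; the primary structure is a cantilever fixed at A.
Primary-structure tip deflection at B by superposition:
  point load 123.5 at a = 2.17: Pa²(3L − a)/(6EI) = 1680/EI
Flexibility coefficient — unit upward force at B: δ_{BB} = L³/(3EI) = 91.54/EI.
Compatibility at B: δ_0 − R_B·δ_{BB} = 0, so R_B = 1680/91.54 = 18.35 kN.
Moment equilibrium about A: M_A = Σ(load moments about A) − R_B·L = 268 − 18.35×6.5 = 148.7 kN·m.

M_A = 148.7 kN·m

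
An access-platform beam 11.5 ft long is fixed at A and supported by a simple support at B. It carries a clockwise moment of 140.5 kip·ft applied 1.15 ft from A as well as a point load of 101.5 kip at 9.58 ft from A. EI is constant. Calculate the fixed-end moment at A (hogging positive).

M_A = 195.2 kip·ft

Remove the prop at B; the released (primary) structure is a cantilever built in at A.
Free-end deflection of the primary structure under the applied loading (downward +):
  clockwise couple 140.5 at a = 1.15: M₀a(2L − a)/(2EI) = 1765/EI
  point load 101.5 at a = 9.58: Pa²(3L − a)/(6EI) = 38690/EI
  δ_0 = 40455/EI
Flexibility coefficient — unit upward force at B: δ_{BB} = L³/(3EI) = 507/EI.
Compatibility at B: δ_0 − R_B·δ_{BB} = 0, so R_B = 40455/507 = 79.8 kip.
Moment equilibrium about A: M_A = Σ(load moments about A) − R_B·L = 1113 − 79.8×11.5 = 195.2 kip·ft.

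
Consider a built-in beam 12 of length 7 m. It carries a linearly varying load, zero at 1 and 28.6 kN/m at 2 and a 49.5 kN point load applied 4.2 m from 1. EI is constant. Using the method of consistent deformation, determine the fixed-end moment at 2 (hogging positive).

Take the two fixed-end moments M_1, M_2 as redundants; the released structure is the simple span 12.
Simple-span end rotations at 1 and 2 under the given loads:
  at 1: triangular load, peak 28.6: 7w₀L³/(360EI) = 190.7/EI
  at 2: triangular load, peak 28.6: w₀L³/(45EI) = 218/EI
  at 1: point load 49.5 at a = 4.2: Pab(L + b)/(6LEI) = 135.8/EI
  at 2: point load 49.5 at a = 4.2: Pab(L + a)/(6LEI) = 155.2/EI
  θ_10 = 326.6/EI,  θ_20 = 373.2/EI
Flexibility coefficients: a unit moment at one end gives L/(3EI) there and L/(6EI) at the far end, so f₁₁ = f₂₂ = 2.333/EI and f₁₂ = f₂₁ = 1.167/EI.
Compatibility — zero rotation at each built-in end:
  2.333 M_1 + 1.167 M_2 = 326.6
  1.167 M_1 + 2.333 M_2 = 373.2
Solving the pair gives M_1 = 79.98 kN·m and M_2 = 120 kN·m (hogging).

M_2 = 120 kN·m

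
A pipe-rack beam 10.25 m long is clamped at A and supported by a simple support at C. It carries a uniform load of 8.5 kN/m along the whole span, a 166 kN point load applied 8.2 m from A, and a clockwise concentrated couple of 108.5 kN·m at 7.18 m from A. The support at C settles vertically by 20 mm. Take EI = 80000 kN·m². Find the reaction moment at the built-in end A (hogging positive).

M_A = 281 kN·m

Choose R_C as the redundant. The primary structure is the cantilever fixed at A.
Free-end deflection of the primary structure under the applied loading (downward +):
  UDL 8.5: wL⁴/(8EI) = 11728/EI
  point load 166 at a = 8.2: Pa²(3L − a)/(6EI) = 41950/EI
  clockwise couple 108.5 at a = 7.18: M₀a(2L − a)/(2EI) = 5188/EI
  δ_0 = 58866/EI
Flexibility coefficient — unit upward force at C: δ_{CC} = L³/(3EI) = 359/EI.
With EI = 80000 kN·m²: δ_0 = 0.73583 m and δ_{CC} = 0.004487 m/kN.
Compatibility — the beam at C must follow the support down by 0.02 m: δ_0 − R_C·δ_{CC} = 0.02, so R_C = (0.73583 − 0.02)/0.004487 = 159.5 kN.
Moment equilibrium about A: M_A = Σ(load moments about A) − R_C·L = 1916 − 159.5×10.25 = 281 kN·m.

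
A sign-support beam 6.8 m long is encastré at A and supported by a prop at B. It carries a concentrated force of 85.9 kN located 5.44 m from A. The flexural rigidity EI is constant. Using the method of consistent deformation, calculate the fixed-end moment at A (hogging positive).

M_A = 56.08 kN·m

Release the roller at B. Primary structure: cantilever fixed at A.
Primary-structure tip deflection at B by superposition:
  point load 85.9 at a = 5.44: Pa²(3L − a)/(6EI) = 6338/EI
Tip deflection under a unit load at B: L³/(3EI) = 104.8/EI.
Compatibility at B: δ_0 − R_B·δ_{BB} = 0, so R_B = 6338/104.8 = 60.47 kN.
Moment equilibrium about A: M_A = Σ(load moments about A) − R_B·L = 467.3 − 60.47×6.8 = 56.08 kN·m.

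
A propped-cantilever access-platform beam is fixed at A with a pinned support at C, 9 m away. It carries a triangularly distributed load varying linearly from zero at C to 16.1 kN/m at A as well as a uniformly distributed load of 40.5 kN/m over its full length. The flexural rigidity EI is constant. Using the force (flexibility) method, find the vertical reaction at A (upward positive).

R_A = 285.8 kN

Remove the prop at C; the released (primary) structure is a cantilever built in at A.
Downward deflection at the released point C due to the loads:
  triangular load, peak 16.1 at the fixed end: w₀L⁴/(30EI) = 3521/EI
  UDL 40.5: wL⁴/(8EI) = 33215/EI
  δ_0 = 36736/EI
Flexibility coefficient — unit upward force at C: δ_{CC} = L³/(3EI) = 243/EI.
The prop prevents deflection at C: R_C = δ_0/δ_{CC} = 36736/243 = 151.2 kN.
Vertical equilibrium: R_A = ΣP − R_C = 436.9 − 151.2 = 285.8 kN.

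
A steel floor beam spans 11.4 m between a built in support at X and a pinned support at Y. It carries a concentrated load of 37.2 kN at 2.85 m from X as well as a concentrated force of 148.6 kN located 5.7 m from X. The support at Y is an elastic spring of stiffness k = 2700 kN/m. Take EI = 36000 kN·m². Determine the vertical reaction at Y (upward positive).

Take the reaction at Y as the redundant and release it; the primary structure is a cantilever fixed at X.
Primary-structure tip deflection at Y by superposition:
  point load 37.2 at a = 2.85: Pa²(3L − a)/(6EI) = 1579/EI
  point load 148.6 at a = 5.7: Pa²(3L − a)/(6EI) = 22933/EI
  δ_0 = 24512/EI
Tip deflection under a unit load at Y: L³/(3EI) = 493.8/EI.
With EI = 36000 kN·m²: δ_0 = 0.68088 m and δ_{YY} = 0.013718 m/kN.
Compatibility — the spring shortens by R_Y/k under the reaction it provides: δ_0 − R_Y·δ_{YY} = R_Y/k. With 1/k = 0.00037 m/kN, R_Y = δ_0 / (δ_{YY} + 1/k) = 0.68088 / (0.013718 + 0.00037) = 48.33 kN.

R_Y = 48.33 kN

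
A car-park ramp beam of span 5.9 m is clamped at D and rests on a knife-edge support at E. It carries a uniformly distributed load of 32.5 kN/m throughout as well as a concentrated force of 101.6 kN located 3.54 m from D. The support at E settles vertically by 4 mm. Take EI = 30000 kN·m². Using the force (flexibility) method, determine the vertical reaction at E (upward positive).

Take the reaction at E as the redundant and release it; the primary structure is a cantilever fixed at D.
Free-end deflection of the primary structure under the applied loading (downward +):
  UDL 32.5: wL⁴/(8EI) = 4923/EI
  point load 101.6 at a = 3.54: Pa²(3L − a)/(6EI) = 3005/EI
  δ_0 = 7927/EI
Tip deflection under a unit load at E: L³/(3EI) = 68.46/EI.
With EI = 30000 kN·m²: δ_0 = 0.26425 m and δ_{EE} = 0.002282 m/kN.
Compatibility — the beam at E must follow the support down by 0.004 m: δ_0 − R_E·δ_{EE} = 0.004, so R_E = (0.26425 − 0.004)/0.002282 = 114 kN.

R_E = 114 kN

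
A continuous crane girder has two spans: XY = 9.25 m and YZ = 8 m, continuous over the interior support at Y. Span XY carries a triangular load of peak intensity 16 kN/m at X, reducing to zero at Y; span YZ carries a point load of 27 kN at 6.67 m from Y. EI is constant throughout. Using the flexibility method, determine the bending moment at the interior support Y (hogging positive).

Release continuity at Y by inserting a hinge; the redundant is the internal moment M_Y. The primary structure is two simply-supported spans XY and YZ.
Rotations at Y on the released spans (each span's end-slope, ×1/EI):
  span XY: triangular load, peak 16: 7w₀L³/(360EI) = 246.2/EI
  span YZ: point load 27 at a = 6.67: Pab(L + b)/(6LEI) = 46.56/EI
  relative rotation θ_0 = (246.2 + 46.56)/EI = 292.8/EI
A unit hogging moment at Y produces rotation L₁/(3EI) + L₂/(3EI) = 5.75/EI.
Compatibility: M_Y·(L₁+L₂)/(3EI) = θ_0, giving M_Y = 50.92 kN·m (hogging).

M_Y = 50.92 kN·m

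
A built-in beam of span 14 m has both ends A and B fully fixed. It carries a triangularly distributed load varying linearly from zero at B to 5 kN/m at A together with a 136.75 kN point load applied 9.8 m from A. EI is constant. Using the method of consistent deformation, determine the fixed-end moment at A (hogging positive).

Release both end moments; the primary structure is a simply-supported span AB with redundants M_A and M_B.
Simple-span end rotations at A and B under the given loads:
  at A: triangular load, peak 5: w₀L³/(45EI) = 304.9/EI
  at B: triangular load, peak 5: 7w₀L³/(360EI) = 266.8/EI
  at A: point load 136.75 at a = 9.8: Pab(L + b)/(6LEI) = 1220/EI
  at B: point load 136.75 at a = 9.8: Pab(L + a)/(6LEI) = 1595/EI
  θ_A0 = 1524/EI,  θ_B0 = 1862/EI
Flexibility coefficients: a unit moment at one end gives L/(3EI) there and L/(6EI) at the far end, so f₁₁ = f₂₂ = 4.667/EI and f₁₂ = f₂₁ = 2.333/EI.
Compatibility — zero rotation at each built-in end:
  4.667 M_A + 2.333 M_B = 1524
  2.333 M_A + 4.667 M_B = 1862
Solving the pair gives M_A = 169.6 kN·m and M_B = 314.1 kN·m (hogging).

M_A = 169.6 kN·m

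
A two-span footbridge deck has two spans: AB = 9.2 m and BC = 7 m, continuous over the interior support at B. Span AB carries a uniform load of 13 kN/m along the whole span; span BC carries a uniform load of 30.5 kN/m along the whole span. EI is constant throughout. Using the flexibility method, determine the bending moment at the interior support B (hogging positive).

Insert a hinge at B; M_B is the redundant, and each span becomes simply supported.
Discontinuity in slope at B on the released structure — sum the simple-span end rotations:
  span AB: UDL 13: wL³/(24EI) = 421.8/EI
  span BC: UDL 30.5: wL³/(24EI) = 435.9/EI
  relative rotation θ_0 = (421.8 + 435.9)/EI = 857.7/EI
A unit hogging moment at B produces rotation L₁/(3EI) + L₂/(3EI) = 5.4/EI.
Compatibility: M_B·(L₁+L₂)/(3EI) = θ_0, giving M_B = 158.8 kN·m (hogging).

M_B = 158.8 kN·m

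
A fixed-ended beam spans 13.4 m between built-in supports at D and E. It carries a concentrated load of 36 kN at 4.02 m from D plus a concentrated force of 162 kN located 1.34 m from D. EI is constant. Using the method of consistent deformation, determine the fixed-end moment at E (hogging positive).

Take the two fixed-end moments M_D, M_E as redundants; the released structure is the simple span DE.
Simple-span end rotations at D and E under the given loads:
  at D: point load 36 at a = 4.02: Pab(L + b)/(6LEI) = 384.6/EI
  at E: point load 36 at a = 4.02: Pab(L + a)/(6LEI) = 294.1/EI
  at D: point load 162 at a = 1.34: Pab(L + b)/(6LEI) = 829/EI
  at E: point load 162 at a = 1.34: Pab(L + a)/(6LEI) = 480/EI
  θ_D0 = 1214/EI,  θ_E0 = 774.1/EI
Flexibility coefficients: a unit moment at one end gives L/(3EI) there and L/(6EI) at the far end, so f₁₁ = f₂₂ = 4.467/EI and f₁₂ = f₂₁ = 2.233/EI.
Compatibility — zero rotation at each built-in end:
  4.467 M_D + 2.233 M_E = 1214
  2.233 M_D + 4.467 M_E = 774.1
Solving the pair gives M_D = 246.7 kN·m and M_E = 49.93 kN·m (hogging).

M_E = 49.93 kN·m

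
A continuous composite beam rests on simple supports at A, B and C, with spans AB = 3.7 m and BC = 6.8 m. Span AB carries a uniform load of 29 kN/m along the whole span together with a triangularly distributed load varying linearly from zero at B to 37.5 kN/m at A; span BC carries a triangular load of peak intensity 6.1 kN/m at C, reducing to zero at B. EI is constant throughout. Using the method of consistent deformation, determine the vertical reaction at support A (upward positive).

Insert a hinge at B; M_B is the redundant, and each span becomes simply supported.
Discontinuity in slope at B on the released structure — sum the simple-span end rotations:
  span AB: UDL 29: wL³/(24EI) = 61.21/EI
  span AB: triangular load, peak 37.5: 7w₀L³/(360EI) = 36.93/EI
  span BC: triangular load, peak 6.1: 7w₀L³/(360EI) = 37.3/EI
  relative rotation θ_0 = (98.14 + 37.3)/EI = 135.4/EI
A unit hogging moment at B produces rotation L₁/(3EI) + L₂/(3EI) = 3.5/EI.
Compatibility: M_B·(L₁+L₂)/(3EI) = θ_0, giving M_B = 38.7 kN·m (hogging).
Span AB, ΣM about A with M_B applied at B: R_B^{AB}·3.7 = 284.1 + 38.7, so R_B^{AB} = 87.23 kN and R_A = 176.7 − 87.23 = 89.44 kN.

R_A = 89.44 kN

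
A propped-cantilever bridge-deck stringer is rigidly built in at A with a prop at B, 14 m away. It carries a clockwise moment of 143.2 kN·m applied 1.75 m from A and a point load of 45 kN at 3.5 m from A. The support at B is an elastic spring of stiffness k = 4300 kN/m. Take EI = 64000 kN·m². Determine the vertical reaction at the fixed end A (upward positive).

Take the reaction at B as the redundant and release it; the primary structure is a cantilever fixed at A.
Primary-structure tip deflection at B by superposition:
  clockwise couple 143.2 at a = 1.75: M₀a(2L − a)/(2EI) = 3289/EI
  point load 45 at a = 3.5: Pa²(3L − a)/(6EI) = 3537/EI
  δ_0 = 6826/EI
Flexibility coefficient — unit upward force at B: δ_{BB} = L³/(3EI) = 914.7/EI.
With EI = 64000 kN·m²: δ_0 = 0.10666 m and δ_{BB} = 0.014292 m/kN.
Compatibility — the spring shortens by R_B/k under the reaction it provides: δ_0 − R_B·δ_{BB} = R_B/k. With 1/k = 0.000233 m/kN, R_B = δ_0 / (δ_{BB} + 1/k) = 0.10666 / (0.014292 + 0.000233) = 7.344 kN.
Vertical equilibrium: R_A = ΣP − R_B = 45 − 7.344 = 37.66 kN.

R_A = 37.66 kN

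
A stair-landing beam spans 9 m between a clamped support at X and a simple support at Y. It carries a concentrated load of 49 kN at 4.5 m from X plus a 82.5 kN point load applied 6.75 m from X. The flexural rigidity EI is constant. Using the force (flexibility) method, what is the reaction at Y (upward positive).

Take the reaction at Y as the redundant and release it; the primary structure is a cantilever fixed at X.
Deflection at Y on the released cantilever, summing each load's contribution:
  point load 49 at a = 4.5: Pa²(3L − a)/(6EI) = 3721/EI
  point load 82.5 at a = 6.75: Pa²(3L − a)/(6EI) = 12686/EI
  δ_0 = 16407/EI
Tip deflection under a unit load at Y: L³/(3EI) = 243/EI.
The prop prevents deflection at Y: R_Y = δ_0/δ_{YY} = 16407/243 = 67.52 kN.

R_Y = 67.52 kN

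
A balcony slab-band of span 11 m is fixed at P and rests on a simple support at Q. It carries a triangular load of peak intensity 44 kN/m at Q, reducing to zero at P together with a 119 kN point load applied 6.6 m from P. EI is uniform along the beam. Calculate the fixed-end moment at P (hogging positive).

Release the roller at Q. Primary structure: cantilever fixed at P.
Free-end deflection of the primary structure under the applied loading (downward +):
  triangular load, peak 44 at the free end: 11w₀L⁴/(120EI) = 59052/EI
  point load 119 at a = 6.6: Pa²(3L − a)/(6EI) = 22808/EI
  δ_0 = 81860/EI
Flexibility coefficient — unit upward force at Q: δ_{QQ} = L³/(3EI) = 443.7/EI.
Compatibility at Q: δ_0 − R_Q·δ_{QQ} = 0, so R_Q = 81860/443.7 = 184.5 kN.
Moment equilibrium about P: M_P = Σ(load moments about P) − R_Q·L = 2560 − 184.5×11 = 530.5 kN·m.

M_P = 530.5 kN·m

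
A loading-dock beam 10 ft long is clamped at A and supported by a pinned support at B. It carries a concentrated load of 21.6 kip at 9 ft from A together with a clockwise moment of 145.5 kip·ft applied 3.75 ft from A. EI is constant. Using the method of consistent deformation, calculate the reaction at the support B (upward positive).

R_B = 31.67 kip

Remove the prop at B; the released (primary) structure is a cantilever built in at A.
Downward deflection at the released point B due to the loads:
  point load 21.6 at a = 9: Pa²(3L − a)/(6EI) = 6124/EI
  clockwise couple 145.5 at a = 3.75: M₀a(2L − a)/(2EI) = 4433/EI
  δ_0 = 10557/EI
Flexibility coefficient — unit upward force at B: δ_{BB} = L³/(3EI) = 333.3/EI.
The prop prevents deflection at B: R_B = δ_0/δ_{BB} = 10557/333.3 = 31.67 kip.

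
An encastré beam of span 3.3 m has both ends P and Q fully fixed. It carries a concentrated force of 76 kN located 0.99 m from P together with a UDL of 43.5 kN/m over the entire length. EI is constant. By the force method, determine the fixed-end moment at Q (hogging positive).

Take the two fixed-end moments M_P, M_Q as redundants; the released structure is the simple span PQ.
End rotations of the released simple span under the applied load (×1/EI):
  at P: point load 76 at a = 0.99: Pab(L + b)/(6LEI) = 49.24/EI
  at Q: point load 76 at a = 0.99: Pab(L + a)/(6LEI) = 37.66/EI
  at P: UDL 43.5: wL³/(24EI) = 65.14/EI
  at Q: UDL 43.5: wL³/(24EI) = 65.14/EI
  θ_P0 = 114.4/EI,  θ_Q0 = 102.8/EI
Flexibility coefficients: a unit moment at one end gives L/(3EI) there and L/(6EI) at the far end, so f₁₁ = f₂₂ = 1.1/EI and f₁₂ = f₂₁ = 0.55/EI.
Compatibility — zero rotation at each built-in end:
  1.1 M_P + 0.55 M_Q = 114.4
  0.55 M_P + 1.1 M_Q = 102.8
Solving the pair gives M_P = 76.34 kN·m and M_Q = 55.28 kN·m (hogging).

M_Q = 55.28 kN·m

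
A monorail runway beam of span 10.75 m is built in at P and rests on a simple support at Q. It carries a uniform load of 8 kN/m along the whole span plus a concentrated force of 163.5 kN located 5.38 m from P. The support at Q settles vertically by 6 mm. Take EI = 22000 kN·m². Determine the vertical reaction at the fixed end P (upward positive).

R_P = 166.4 kN

Remove the prop at Q; the released (primary) structure is a cantilever built in at P.
Downward deflection at the released point Q due to the loads:
  UDL 8: wL⁴/(8EI) = 13355/EI
  point load 163.5 at a = 5.38: Pa²(3L − a)/(6EI) = 21193/EI
  δ_0 = 34548/EI
Tip deflection under a unit load at Q: L³/(3EI) = 414.1/EI.
With EI = 22000 kN·m²: δ_0 = 1.5704 m and δ_{QQ} = 0.018823 m/kN.
Compatibility — the beam at Q must follow the support down by 0.006 m: δ_0 − R_Q·δ_{QQ} = 0.006, so R_Q = (1.5704 − 0.006)/0.018823 = 83.11 kN.
Vertical equilibrium: R_P = ΣP − R_Q = 249.5 − 83.11 = 166.4 kN.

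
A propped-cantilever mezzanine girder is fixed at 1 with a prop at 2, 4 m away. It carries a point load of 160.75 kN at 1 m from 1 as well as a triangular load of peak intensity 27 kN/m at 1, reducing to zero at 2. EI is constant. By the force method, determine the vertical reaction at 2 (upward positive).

R_2 = 24.61 kN

Release the roller at 2. Primary structure: cantilever fixed at 1.
Primary-structure tip deflection at 2 by superposition:
  point load 160.75 at a = 1: Pa²(3L − a)/(6EI) = 294.7/EI
  triangular load, peak 27 at the fixed end: w₀L⁴/(30EI) = 230.4/EI
  δ_0 = 525.1/EI
Flexibility coefficient — unit upward force at 2: δ_{22} = L³/(3EI) = 21.33/EI.
Compatibility at 2: δ_0 − R_2·δ_{22} = 0, so R_2 = 525.1/21.33 = 24.61 kN.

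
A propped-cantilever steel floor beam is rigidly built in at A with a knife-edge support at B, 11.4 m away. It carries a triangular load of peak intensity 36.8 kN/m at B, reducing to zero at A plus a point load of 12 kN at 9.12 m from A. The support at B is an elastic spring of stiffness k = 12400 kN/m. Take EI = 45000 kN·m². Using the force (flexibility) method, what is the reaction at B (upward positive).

R_B = 122.9 kN

Remove the prop at B; the released (primary) structure is a cantilever built in at A.
Deflection at B on the released cantilever, summing each load's contribution:
  triangular load, peak 36.8 at the free end: 11w₀L⁴/(120EI) = 56974/EI
  point load 12 at a = 9.12: Pa²(3L − a)/(6EI) = 4172/EI
  δ_0 = 61146/EI
Tip deflection under a unit load at B: L³/(3EI) = 493.8/EI.
With EI = 45000 kN·m²: δ_0 = 1.3588 m and δ_{BB} = 0.010974 m/kN.
Compatibility — the spring shortens by R_B/k under the reaction it provides: δ_0 − R_B·δ_{BB} = R_B/k. With 1/k = 0.000081 m/kN, R_B = δ_0 / (δ_{BB} + 1/k) = 1.3588 / (0.010974 + 0.000081) = 122.9 kN.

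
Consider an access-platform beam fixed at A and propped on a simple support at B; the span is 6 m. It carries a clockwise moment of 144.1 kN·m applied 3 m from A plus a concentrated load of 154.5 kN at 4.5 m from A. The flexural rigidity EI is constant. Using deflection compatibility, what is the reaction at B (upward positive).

R_B = 124.8 kN

Release the roller at B. Primary structure: cantilever fixed at A.
Primary-structure tip deflection at B by superposition:
  clockwise couple 144.1 at a = 3: M₀a(2L − a)/(2EI) = 1945/EI
  point load 154.5 at a = 4.5: Pa²(3L − a)/(6EI) = 7039/EI
  δ_0 = 8985/EI
Flexibility coefficient — unit upward force at B: δ_{BB} = L³/(3EI) = 72/EI.
Compatibility at B: δ_0 − R_B·δ_{BB} = 0, so R_B = 8985/72 = 124.8 kN.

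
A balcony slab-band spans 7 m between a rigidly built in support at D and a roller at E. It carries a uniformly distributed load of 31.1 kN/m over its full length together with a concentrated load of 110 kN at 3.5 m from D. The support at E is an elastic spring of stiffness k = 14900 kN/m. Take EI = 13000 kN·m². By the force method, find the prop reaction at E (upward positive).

Choose R_E as the redundant. The primary structure is the cantilever fixed at D.
Free-end deflection of the primary structure under the applied loading (downward +):
  UDL 31.1: wL⁴/(8EI) = 9334/EI
  point load 110 at a = 3.5: Pa²(3L − a)/(6EI) = 3930/EI
  δ_0 = 13264/EI
Tip deflection under a unit load at E: L³/(3EI) = 114.3/EI.
With EI = 13000 kN·m²: δ_0 = 1.0203 m and δ_{EE} = 0.008795 m/kN.
Compatibility — the spring shortens by R_E/k under the reaction it provides: δ_0 − R_E·δ_{EE} = R_E/k. With 1/k = 0.000067 m/kN, R_E = δ_0 / (δ_{EE} + 1/k) = 1.0203 / (0.008795 + 0.000067) = 115.1 kN.

R_E = 115.1 kN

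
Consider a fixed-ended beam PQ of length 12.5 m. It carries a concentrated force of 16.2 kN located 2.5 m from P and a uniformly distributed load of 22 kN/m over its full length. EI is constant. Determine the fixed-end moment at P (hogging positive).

M_P = 312.4 kN·m

Release both end moments; the primary structure is a simply-supported span PQ with redundants M_P and M_Q.
Simple-span end rotations at P and Q under the given loads:
  at P: point load 16.2 at a = 2.5: Pab(L + b)/(6LEI) = 121.5/EI
  at Q: point load 16.2 at a = 2.5: Pab(L + a)/(6LEI) = 81/EI
  at P: UDL 22: wL³/(24EI) = 1790/EI
  at Q: UDL 22: wL³/(24EI) = 1790/EI
  θ_P0 = 1912/EI,  θ_Q0 = 1871/EI
Flexibility coefficients: a unit moment at one end gives L/(3EI) there and L/(6EI) at the far end, so f₁₁ = f₂₂ = 4.167/EI and f₁₂ = f₂₁ = 2.083/EI.
Compatibility — zero rotation at each built-in end:
  4.167 M_P + 2.083 M_Q = 1912
  2.083 M_P + 4.167 M_Q = 1871
Solving the pair gives M_P = 312.4 kN·m and M_Q = 292.9 kN·m (hogging).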